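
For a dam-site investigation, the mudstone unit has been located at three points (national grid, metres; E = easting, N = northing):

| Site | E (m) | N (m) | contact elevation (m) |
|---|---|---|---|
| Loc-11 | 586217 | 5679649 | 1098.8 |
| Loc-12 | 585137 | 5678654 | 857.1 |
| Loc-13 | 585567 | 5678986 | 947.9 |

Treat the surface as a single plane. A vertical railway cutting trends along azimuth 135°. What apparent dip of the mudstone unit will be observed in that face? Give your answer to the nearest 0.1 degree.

2.5°

Two edge vectors: Loc-11→Loc-12 = (-1080, -995, -241.7), Loc-11→Loc-13 = (-650, -663, -150.9).
Normal n = (Loc-11→Loc-12) × (Loc-11→Loc-13) = (-10101.6, -5867, 69290).
So ∂z/∂E = −n_x/n_z = 0.14579 and ∂z/∂N = −n_y/n_z = 0.08467.
Unit vector along 135° is (sin 135°, cos 135°) = (0.7071, -0.7071).
Slope in that direction = a·(0.7071) + b·(-0.7071) = 0.04321.
Apparent dip = arctan|0.04321| = 2.5° (true dip is 9.6°, so apparent ≤ true as expected).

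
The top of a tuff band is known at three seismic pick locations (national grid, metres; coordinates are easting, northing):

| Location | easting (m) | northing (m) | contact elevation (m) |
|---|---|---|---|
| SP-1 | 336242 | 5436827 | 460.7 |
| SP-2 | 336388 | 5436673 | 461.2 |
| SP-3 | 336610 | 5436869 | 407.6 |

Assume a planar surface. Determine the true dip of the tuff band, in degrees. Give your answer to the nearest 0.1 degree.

Let the plane be z = a·easting + b·northing + c.
SP-2−SP-1: 146a − 154b = 0.5;  SP-3−SP-1: 368a + 42b = −53.1.
Solving gives a = −0.12987, b = −0.12637.
Gradient magnitude |∇z| = √(a² + b²) = √(0.01687 + 0.01597) = 0.18121.
True dip = arctan(0.18121) = 10.3°, dipping toward NE (azimuth ≈ 046°).

10.3°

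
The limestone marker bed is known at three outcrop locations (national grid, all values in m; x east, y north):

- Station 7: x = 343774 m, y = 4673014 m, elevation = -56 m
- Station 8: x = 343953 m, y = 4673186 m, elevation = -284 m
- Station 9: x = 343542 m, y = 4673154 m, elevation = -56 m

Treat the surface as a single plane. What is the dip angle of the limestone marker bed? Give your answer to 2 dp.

43.56°

Let the plane be z = a·x + b·y + c.
Station 8−Station 7: 179a + 172b = −228;  Station 9−Station 7: −232a + 140b = 0.
Solving gives a = −0.49135, b = −0.81424.
Gradient magnitude |∇z| = √(a² + b²) = √(0.24142 + 0.66298) = 0.95100.
True dip = arctan(0.95100) = 43.56°, dipping toward NNE (azimuth ≈ 031°).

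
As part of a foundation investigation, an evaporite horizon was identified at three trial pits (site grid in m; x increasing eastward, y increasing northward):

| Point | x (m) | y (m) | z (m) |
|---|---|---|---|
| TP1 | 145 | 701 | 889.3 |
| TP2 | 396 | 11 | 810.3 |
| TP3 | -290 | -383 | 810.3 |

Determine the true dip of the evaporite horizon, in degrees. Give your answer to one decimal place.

Two edge vectors: TP1→TP2 = (251, -690, -79), TP1→TP3 = (-435, -1084, -79).
Normal n = (TP1→TP2) × (TP1→TP3) = (-31126, 54194, -572234).
So ∂z/∂x = −n_x/n_z = −0.05439 and ∂z/∂y = −n_y/n_z = 0.09471.
Gradient magnitude |∇z| = √(a² + b²) = √(0.00296 + 0.00897) = 0.10922.
True dip = arctan(0.10922) = 6.2°, dipping toward SSE (azimuth ≈ 150°).

6.2°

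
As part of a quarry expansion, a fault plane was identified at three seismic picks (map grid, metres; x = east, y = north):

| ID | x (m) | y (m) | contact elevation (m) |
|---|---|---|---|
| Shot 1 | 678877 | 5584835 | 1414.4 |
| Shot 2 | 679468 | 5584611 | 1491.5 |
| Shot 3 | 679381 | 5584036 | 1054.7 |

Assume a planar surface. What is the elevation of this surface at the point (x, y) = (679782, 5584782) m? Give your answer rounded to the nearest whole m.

1735 m

Two edge vectors: Shot 1→Shot 2 = (591, -224, 77.1), Shot 1→Shot 3 = (504, -799, -359.7).
Normal n = (Shot 1→Shot 2) × (Shot 1→Shot 3) = (142175.7, 251441.1, -359313).
So ∂z/∂x = −n_x/n_z = 0.39568760 and ∂z/∂y = −n_y/n_z = 0.69978292.
Intercept c from Shot 1: 1414.4 − 268623.21 − 3908172.14 = −4175380.95.
At (679782, 5584782): z = 268981.3 + 3908135.1 − 4175380.95 = 1735.4 m.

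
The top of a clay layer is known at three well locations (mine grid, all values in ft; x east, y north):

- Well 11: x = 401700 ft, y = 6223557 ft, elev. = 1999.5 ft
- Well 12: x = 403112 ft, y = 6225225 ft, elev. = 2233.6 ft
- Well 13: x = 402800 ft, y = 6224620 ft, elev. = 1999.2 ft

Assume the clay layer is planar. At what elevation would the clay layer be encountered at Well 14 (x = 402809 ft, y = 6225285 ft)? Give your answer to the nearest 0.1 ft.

2506.3 ft

Two edge vectors: Well 11→Well 12 = (1412, 1668, 234.1), Well 11→Well 13 = (1100, 1063, -0.3).
Normal n = (Well 11→Well 12) × (Well 11→Well 13) = (-249348.7, 257933.6, -333844).
So ∂z/∂x = −n_x/n_z = −0.746901846 and ∂z/∂y = −n_y/n_z = 0.772617151.
Intercept c from Well 11: 1999.5 + 300030.47 − 4808426.88 = −4506396.90.
At (402809, 6225285): z = −300858.8 + 4809762.0 − 4506396.90 = 2506.3 ft.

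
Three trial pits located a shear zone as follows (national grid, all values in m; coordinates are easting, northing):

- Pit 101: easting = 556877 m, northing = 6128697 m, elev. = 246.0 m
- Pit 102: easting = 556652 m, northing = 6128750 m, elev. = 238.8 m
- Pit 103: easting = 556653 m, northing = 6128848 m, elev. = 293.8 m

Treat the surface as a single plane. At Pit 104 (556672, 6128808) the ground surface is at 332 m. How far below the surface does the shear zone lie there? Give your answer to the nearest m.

Two edge vectors: Pit 101→Pit 102 = (-225, 53, -7.2), Pit 101→Pit 103 = (-224, 151, 47.8).
Normal n = (Pit 101→Pit 102) × (Pit 101→Pit 103) = (3620.6, 12367.8, -22103).
So ∂z/∂easting = −n_x/n_z = 0.16380582 and ∂z/∂northing = −n_y/n_z = 0.55955300.
Intercept c from Pit 101: 246 − 91219.69 − 3429330.80 = −3520304.50.
At (556672, 6128808): z_contact = 91186.1 + 3429392.9 − 3520304.50 = 274.5 m.
Depth below ground = 332 − 274.5 = 57 m.

57 m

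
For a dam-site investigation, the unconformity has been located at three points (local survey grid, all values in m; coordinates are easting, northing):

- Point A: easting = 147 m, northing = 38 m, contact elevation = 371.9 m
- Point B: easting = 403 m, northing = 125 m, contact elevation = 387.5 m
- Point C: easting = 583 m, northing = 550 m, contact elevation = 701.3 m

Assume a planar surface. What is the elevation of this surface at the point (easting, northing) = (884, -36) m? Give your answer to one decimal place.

146.7 m

Two edge vectors: Point A→Point B = (256, 87, 15.6), Point A→Point C = (436, 512, 329.4).
Normal n = (Point A→Point B) × (Point A→Point C) = (20670.6, -77524.8, 93140).
So ∂z/∂easting = −n_x/n_z = −0.22193 and ∂z/∂northing = −n_y/n_z = 0.83235.
Intercept c from Point A: 371.9 + 32.62 − 31.63 = 372.89.
At (884, -36): z = −196.2 − 30.0 + 372.89 = 146.7 m.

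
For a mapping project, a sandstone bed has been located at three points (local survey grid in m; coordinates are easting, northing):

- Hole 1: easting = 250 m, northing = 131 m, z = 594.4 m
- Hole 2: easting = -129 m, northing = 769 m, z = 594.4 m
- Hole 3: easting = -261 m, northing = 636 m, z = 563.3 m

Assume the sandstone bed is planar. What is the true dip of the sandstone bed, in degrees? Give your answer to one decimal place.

9.7°

Let the plane be z = a·easting + b·northing + c.
Hole 2−Hole 1: −379a + 638b = 0;  Hole 3−Hole 1: −511a + 505b = −31.1.
Solving gives a = 0.14739, b = 0.08755.
Gradient magnitude |∇z| = √(a² + b²) = √(0.02172 + 0.00767) = 0.17143.
True dip = arctan(0.17143) = 9.7°, dipping toward WSW (azimuth ≈ 239°).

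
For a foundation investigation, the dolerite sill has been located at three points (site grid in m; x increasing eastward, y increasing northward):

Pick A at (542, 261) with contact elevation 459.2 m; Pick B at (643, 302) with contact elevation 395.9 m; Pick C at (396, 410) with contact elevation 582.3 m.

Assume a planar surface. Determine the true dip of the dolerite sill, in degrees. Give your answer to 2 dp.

Let the plane be z = a·x + b·y + c.
Pick B−Pick A: 101a + 41b = −63.3;  Pick C−Pick A: −146a + 149b = 123.1.
Solving gives a = −0.68832, b = 0.15171.
Gradient magnitude |∇z| = √(a² + b²) = √(0.47378 + 0.02302) = 0.70484.
True dip = arctan(0.70484) = 35.18°, dipping toward ESE (azimuth ≈ 102°).

35.18°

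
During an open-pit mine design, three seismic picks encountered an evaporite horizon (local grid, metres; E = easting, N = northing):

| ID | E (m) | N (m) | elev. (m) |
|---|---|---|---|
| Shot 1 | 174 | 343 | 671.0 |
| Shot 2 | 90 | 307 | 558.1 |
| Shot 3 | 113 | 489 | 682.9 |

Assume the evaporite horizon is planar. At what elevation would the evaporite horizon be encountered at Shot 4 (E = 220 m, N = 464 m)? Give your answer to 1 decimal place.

788.1 m

Two edge vectors: Shot 1→Shot 2 = (-84, -36, -112.9), Shot 1→Shot 3 = (-61, 146, 11.9).
Normal n = (Shot 1→Shot 2) × (Shot 1→Shot 3) = (16055, 7886.5, -14460).
So ∂z/∂E = −n_x/n_z = 1.11030 and ∂z/∂N = −n_y/n_z = 0.54540.
Intercept c from Shot 1: 671 − 193.19 − 187.07 = 290.73.
At (220, 464): z = 244.3 + 253.1 + 290.73 = 788.1 m.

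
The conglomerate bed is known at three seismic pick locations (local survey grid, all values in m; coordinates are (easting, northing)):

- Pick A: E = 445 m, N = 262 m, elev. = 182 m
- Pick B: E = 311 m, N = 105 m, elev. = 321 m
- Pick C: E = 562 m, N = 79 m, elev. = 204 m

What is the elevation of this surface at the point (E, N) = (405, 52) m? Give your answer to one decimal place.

296.6 m

Two edge vectors: Pick A→Pick B = (-134, -157, 139), Pick A→Pick C = (117, -183, 22).
Normal n = (Pick A→Pick B) × (Pick A→Pick C) = (21983, 19211, 42891).
So ∂z/∂E = −n_x/n_z = −0.51253 and ∂z/∂N = −n_y/n_z = −0.44790.
Intercept c from Pick A: 182 + 228.08 + 117.35 = 527.43.
At (405, 52): z = −207.6 − 23.3 + 527.43 = 296.6 m.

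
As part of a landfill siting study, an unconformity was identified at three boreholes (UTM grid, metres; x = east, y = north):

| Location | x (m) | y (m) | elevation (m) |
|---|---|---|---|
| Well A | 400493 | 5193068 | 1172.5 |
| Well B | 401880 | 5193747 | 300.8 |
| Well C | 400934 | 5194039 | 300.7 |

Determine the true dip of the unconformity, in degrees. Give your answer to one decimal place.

39.5°

Let the plane be z = a·x + b·y + c.
Well B−Well A: 1387a + 679b = −871.7;  Well C−Well A: 441a + 971b = −871.8.
Solving gives a = −0.24297, b = −0.78749.
Gradient magnitude |∇z| = √(a² + b²) = √(0.05903 + 0.62014) = 0.82412.
True dip = arctan(0.82412) = 39.5°, dipping toward NNE (azimuth ≈ 017°).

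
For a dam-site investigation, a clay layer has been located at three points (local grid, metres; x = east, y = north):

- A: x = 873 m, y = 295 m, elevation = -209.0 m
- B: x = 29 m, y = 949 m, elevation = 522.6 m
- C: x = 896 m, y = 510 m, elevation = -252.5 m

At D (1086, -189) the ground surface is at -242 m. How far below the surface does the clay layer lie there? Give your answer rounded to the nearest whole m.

119 m

Let the plane be z = a·x + b·y + c.
B−A: −844a + 654b = 731.6;  C−A: 23a + 215b = −43.5.
Solving gives a = −0.94525, b = −0.10121.
Then c = -209 − a·873 − b·295 = 646.06.
At (1086, -189): z_contact = −1026.5 + 19.1 + 646.06 = -361.4 m.
Depth below ground = -242 − (-361.4) = 119 m.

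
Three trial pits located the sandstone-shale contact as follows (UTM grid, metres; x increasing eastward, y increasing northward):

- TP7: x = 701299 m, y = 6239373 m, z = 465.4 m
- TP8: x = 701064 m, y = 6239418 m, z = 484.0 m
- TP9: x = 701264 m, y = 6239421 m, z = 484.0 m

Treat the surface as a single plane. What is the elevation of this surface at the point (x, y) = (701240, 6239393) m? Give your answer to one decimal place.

Let the plane be z = a·x + b·y + c.
TP8−TP7: −235a + 45b = 18.6;  TP9−TP7: −35a + 48b = 18.6.
Solving gives a = −0.005749614, b = 0.383307573.
Then c = 465.4 − a·701299 − b·6239373 = −2387101.33.
At (701240, 6239393): z = −4031.9 + 2391606.6 − 2387101.33 = 473.4 m.

473.4 m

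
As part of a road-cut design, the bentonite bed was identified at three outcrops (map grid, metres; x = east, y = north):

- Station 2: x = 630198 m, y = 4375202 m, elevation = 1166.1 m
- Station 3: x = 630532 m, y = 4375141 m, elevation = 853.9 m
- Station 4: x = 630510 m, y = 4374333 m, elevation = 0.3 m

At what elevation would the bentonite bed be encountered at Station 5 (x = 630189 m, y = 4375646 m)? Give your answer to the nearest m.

Two edge vectors: Station 2→Station 3 = (334, -61, -312.2), Station 2→Station 4 = (312, -869, -1165.8).
Normal n = (Station 2→Station 3) × (Station 2→Station 4) = (-200188, 291970.8, -271214).
So ∂z/∂x = −n_x/n_z = −0.73811824 and ∂z/∂y = −n_y/n_z = 1.07653292.
Intercept c from Station 2: 1166.1 + 465160.64 − 4710048.99 = −4243722.26.
At (630189, 4375646): z = −465154.0 + 4710527.0 − 4243722.26 = 1650.7 m.

1651 m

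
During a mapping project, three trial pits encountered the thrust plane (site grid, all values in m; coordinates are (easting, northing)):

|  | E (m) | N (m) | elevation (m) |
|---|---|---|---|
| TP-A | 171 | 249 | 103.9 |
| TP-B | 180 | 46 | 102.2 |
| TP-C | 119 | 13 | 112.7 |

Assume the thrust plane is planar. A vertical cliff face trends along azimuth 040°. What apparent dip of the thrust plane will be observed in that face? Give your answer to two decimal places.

Two edge vectors: TP-A→TP-B = (9, -203, -1.7), TP-A→TP-C = (-52, -236, 8.8).
Normal n = (TP-A→TP-B) × (TP-A→TP-C) = (-2187.6, 9.2, -12680).
So ∂z/∂E = −n_x/n_z = −0.17252 and ∂z/∂N = −n_y/n_z = 0.00073.
Unit vector along 040° is (sin 40°, cos 40°) = (0.6428, 0.7660).
Slope in that direction = a·(0.6428) + b·(0.7660) = −0.11034.
Apparent dip = arctan|0.11034| = 6.30° (true dip is 9.8°, so apparent ≤ true as expected).

6.30°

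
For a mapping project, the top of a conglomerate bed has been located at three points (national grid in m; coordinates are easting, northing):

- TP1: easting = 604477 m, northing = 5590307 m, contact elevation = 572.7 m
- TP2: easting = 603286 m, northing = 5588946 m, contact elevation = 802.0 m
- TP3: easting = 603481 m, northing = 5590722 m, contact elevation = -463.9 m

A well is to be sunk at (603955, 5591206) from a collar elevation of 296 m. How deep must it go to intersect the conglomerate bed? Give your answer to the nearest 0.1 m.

805.6 m

Two edge vectors: TP1→TP2 = (-1191, -1361, 229.3), TP1→TP3 = (-996, 415, -1036.6).
Normal n = (TP1→TP2) × (TP1→TP3) = (1315653.1, -1462973.4, -1849821).
So ∂z/∂easting = −n_x/n_z = 0.711232654 and ∂z/∂northing = −n_y/n_z = −0.790872955.
Intercept c from TP1: 572.7 − 429923.78 + 4421222.61 = 3991871.53.
At (603955, 5591206): z_contact = 429552.52 − 4421933.61 + 3991871.53 = -509.56 m.
Depth below ground = 296 − (-509.56) = 805.6 m.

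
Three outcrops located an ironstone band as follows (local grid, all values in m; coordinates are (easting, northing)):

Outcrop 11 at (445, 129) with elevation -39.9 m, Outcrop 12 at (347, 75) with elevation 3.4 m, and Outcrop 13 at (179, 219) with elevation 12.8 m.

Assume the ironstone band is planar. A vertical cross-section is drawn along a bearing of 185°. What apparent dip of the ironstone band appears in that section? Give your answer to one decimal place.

Let the plane be z = a·E + b·N + c.
Outcrop 12−Outcrop 11: −98a − 54b = 43.3;  Outcrop 13−Outcrop 11: −266a + 90b = 52.7.
Solving gives a = −0.29084, b = −0.27403.
Unit vector along 185° is (sin 185°, cos 185°) = (-0.0872, -0.9962).
Slope in that direction = a·(-0.0872) + b·(-0.9962) = 0.29834.
Apparent dip = arctan|0.29834| = 16.6° (true dip is 21.8°, so apparent ≤ true as expected).

16.6°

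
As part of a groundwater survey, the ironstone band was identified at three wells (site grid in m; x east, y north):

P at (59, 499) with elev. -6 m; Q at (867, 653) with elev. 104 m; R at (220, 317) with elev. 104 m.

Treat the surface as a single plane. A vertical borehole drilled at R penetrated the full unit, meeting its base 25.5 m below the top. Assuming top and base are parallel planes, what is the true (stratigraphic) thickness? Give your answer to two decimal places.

23.11 m

Two edge vectors: P→Q = (808, 154, 110), P→R = (161, -182, 110).
Normal n = (P→Q) × (P→R) = (36960, -71170, -171850).
So ∂z/∂x = −n_x/n_z = 0.21507 and ∂z/∂y = −n_y/n_z = −0.41414.
|∇z| = √(a²+b²) = 0.46666, so dip δ = arctan(0.46666) = 25.02°.
True thickness = vertical thickness × cos δ = 25.5 × cos 25.02° = 23.11 m.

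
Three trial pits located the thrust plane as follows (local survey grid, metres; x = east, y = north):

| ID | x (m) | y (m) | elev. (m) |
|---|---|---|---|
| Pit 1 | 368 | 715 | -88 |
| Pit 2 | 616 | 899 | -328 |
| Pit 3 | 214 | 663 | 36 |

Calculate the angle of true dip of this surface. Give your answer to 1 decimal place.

38.0°

Let the plane be z = a·x + b·y + c.
Pit 2−Pit 1: 248a + 184b = −240;  Pit 3−Pit 1: −154a − 52b = 124.
Solving gives a = −0.66943, b = −0.40207.
Gradient magnitude |∇z| = √(a² + b²) = √(0.44814 + 0.16166) = 0.78090.
True dip = arctan(0.78090) = 38.0°, dipping toward ENE (azimuth ≈ 059°).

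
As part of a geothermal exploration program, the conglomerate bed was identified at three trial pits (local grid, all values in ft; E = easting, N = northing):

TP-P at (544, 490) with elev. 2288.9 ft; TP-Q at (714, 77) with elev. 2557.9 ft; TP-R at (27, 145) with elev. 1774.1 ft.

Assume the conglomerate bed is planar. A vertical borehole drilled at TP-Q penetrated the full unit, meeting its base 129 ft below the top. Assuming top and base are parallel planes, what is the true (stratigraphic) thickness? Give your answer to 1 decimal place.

Two edge vectors: TP-P→TP-Q = (170, -413, 269), TP-P→TP-R = (-517, -345, -514.8).
Normal n = (TP-P→TP-Q) × (TP-P→TP-R) = (305417.4, -51557, -272171).
So ∂z/∂E = −n_x/n_z = 1.12215 and ∂z/∂N = −n_y/n_z = −0.18943.
|∇z| = √(a²+b²) = 1.13803, so dip δ = arctan(1.13803) = 48.69°.
True thickness = vertical thickness × cos δ = 129 × cos 48.69° = 85.2 ft.

85.2 ft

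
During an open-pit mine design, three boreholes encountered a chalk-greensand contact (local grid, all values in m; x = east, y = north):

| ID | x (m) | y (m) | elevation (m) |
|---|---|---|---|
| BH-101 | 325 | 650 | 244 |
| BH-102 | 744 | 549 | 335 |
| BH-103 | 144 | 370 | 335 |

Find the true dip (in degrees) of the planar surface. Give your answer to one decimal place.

Two edge vectors: BH-101→BH-102 = (419, -101, 91), BH-101→BH-103 = (-181, -280, 91).
Normal n = (BH-101→BH-102) × (BH-101→BH-103) = (16289, -54600, -135601).
So ∂z/∂x = −n_x/n_z = 0.12012 and ∂z/∂y = −n_y/n_z = −0.40265.
Gradient magnitude |∇z| = √(a² + b²) = √(0.01443 + 0.16213) = 0.42019.
True dip = arctan(0.42019) = 22.8°, dipping toward NNW (azimuth ≈ 343°).

22.8°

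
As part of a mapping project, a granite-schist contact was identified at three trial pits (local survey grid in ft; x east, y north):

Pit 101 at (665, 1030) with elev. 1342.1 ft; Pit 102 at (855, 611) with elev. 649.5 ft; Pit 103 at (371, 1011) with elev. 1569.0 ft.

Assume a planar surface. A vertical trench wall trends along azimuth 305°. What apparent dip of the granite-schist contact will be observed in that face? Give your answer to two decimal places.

Let the plane be z = a·x + b·y + c.
Pit 102−Pit 101: 190a − 419b = −692.6;  Pit 103−Pit 101: −294a − 19b = 226.9.
Solving gives a = −0.85358, b = 1.26592.
Unit vector along 305° is (sin 305°, cos 305°) = (-0.8192, 0.5736).
Slope in that direction = a·(-0.8192) + b·(0.5736) = 1.42531.
Apparent dip = arctan|1.42531| = 54.95° (true dip is 56.8°, so apparent ≤ true as expected).

54.95°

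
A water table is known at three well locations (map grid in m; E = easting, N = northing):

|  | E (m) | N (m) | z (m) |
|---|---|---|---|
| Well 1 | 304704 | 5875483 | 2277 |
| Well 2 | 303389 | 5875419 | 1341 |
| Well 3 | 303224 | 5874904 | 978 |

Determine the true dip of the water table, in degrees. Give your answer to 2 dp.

Two edge vectors: Well 1→Well 2 = (-1315, -64, -936), Well 1→Well 3 = (-1480, -579, -1299).
Normal n = (Well 1→Well 2) × (Well 1→Well 3) = (-458808, -322905, 666665).
So ∂z/∂E = −n_x/n_z = 0.68821 and ∂z/∂N = −n_y/n_z = 0.48436.
Gradient magnitude |∇z| = √(a² + b²) = √(0.47364 + 0.23460) = 0.84157.
True dip = arctan(0.84157) = 40.08°, dipping toward SW (azimuth ≈ 235°).

40.08°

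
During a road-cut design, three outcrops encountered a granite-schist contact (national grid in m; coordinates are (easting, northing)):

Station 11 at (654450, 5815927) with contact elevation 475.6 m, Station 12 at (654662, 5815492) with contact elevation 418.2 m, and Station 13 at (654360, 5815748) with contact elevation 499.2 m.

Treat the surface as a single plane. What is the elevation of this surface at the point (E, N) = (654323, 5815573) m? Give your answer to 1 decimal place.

Two edge vectors: Station 11→Station 12 = (212, -435, -57.4), Station 11→Station 13 = (-90, -179, 23.6).
Normal n = (Station 11→Station 12) × (Station 11→Station 13) = (-20540.6, 162.8, -77098).
So ∂z/∂E = −n_x/n_z = −0.266421956 and ∂z/∂N = −n_y/n_z = 0.002111598.
Intercept c from Station 11: 475.6 + 174359.85 − 12280.90 = 162554.55.
At (654323, 5815573): z = −174326.0 + 12280.2 + 162554.55 = 508.7 m.

508.7 m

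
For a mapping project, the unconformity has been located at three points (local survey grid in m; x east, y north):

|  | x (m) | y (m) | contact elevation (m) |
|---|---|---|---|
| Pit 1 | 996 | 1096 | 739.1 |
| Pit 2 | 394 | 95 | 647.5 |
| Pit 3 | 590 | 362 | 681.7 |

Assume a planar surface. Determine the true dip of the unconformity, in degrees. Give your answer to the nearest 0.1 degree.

Two edge vectors: Pit 1→Pit 2 = (-602, -1001, -91.6), Pit 1→Pit 3 = (-406, -734, -57.4).
Normal n = (Pit 1→Pit 2) × (Pit 1→Pit 3) = (-9777, 2634.8, 35462).
So ∂z/∂x = −n_x/n_z = 0.27570 and ∂z/∂y = −n_y/n_z = −0.07430.
Gradient magnitude |∇z| = √(a² + b²) = √(0.07601 + 0.00552) = 0.28554.
True dip = arctan(0.28554) = 15.9°, dipping toward WNW (azimuth ≈ 285°).

15.9°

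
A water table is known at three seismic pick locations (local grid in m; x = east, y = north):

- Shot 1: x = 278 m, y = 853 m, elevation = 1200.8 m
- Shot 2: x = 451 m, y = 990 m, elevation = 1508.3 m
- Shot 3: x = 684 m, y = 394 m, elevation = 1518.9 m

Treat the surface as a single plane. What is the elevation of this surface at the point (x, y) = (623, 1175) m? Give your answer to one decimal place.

1839.2 m

Two edge vectors: Shot 1→Shot 2 = (173, 137, 307.5), Shot 1→Shot 3 = (406, -459, 318.1).
Normal n = (Shot 1→Shot 2) × (Shot 1→Shot 3) = (184722.2, 69813.7, -135029).
So ∂z/∂x = −n_x/n_z = 1.368019 and ∂z/∂y = −n_y/n_z = 0.517027.
Intercept c from Shot 1: 1200.8 − 380.31 − 441.02 = 379.47.
At (623, 1175): z = 852.3 + 607.5 + 379.47 = 1839.2 m.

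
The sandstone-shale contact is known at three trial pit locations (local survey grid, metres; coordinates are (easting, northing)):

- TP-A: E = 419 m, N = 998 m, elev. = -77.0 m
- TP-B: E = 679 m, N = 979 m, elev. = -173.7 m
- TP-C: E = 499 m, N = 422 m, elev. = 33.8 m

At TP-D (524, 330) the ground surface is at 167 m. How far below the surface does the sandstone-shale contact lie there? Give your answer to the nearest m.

120 m

Two edge vectors: TP-A→TP-B = (260, -19, -96.7), TP-A→TP-C = (80, -576, 110.8).
Normal n = (TP-A→TP-B) × (TP-A→TP-C) = (-57804.4, -36544, -148240).
So ∂z/∂E = −n_x/n_z = −0.38994 and ∂z/∂N = −n_y/n_z = −0.24652.
Intercept c from TP-A: -77 + 163.38 + 246.03 = 332.41.
At (524, 330): z_contact = −204.3 − 81.4 + 332.41 = 46.7 m.
Depth below ground = 167 − 46.7 = 120 m.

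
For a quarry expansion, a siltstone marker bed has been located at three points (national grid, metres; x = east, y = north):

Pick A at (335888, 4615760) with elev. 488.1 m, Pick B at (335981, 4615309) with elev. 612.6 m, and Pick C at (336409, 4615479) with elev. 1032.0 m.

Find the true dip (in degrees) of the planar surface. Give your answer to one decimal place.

Two edge vectors: Pick A→Pick B = (93, -451, 124.5), Pick A→Pick C = (521, -281, 543.9).
Normal n = (Pick A→Pick B) × (Pick A→Pick C) = (-210314.4, 14281.8, 208838).
So ∂z/∂x = −n_x/n_z = 1.00707 and ∂z/∂y = −n_y/n_z = −0.06839.
Gradient magnitude |∇z| = √(a² + b²) = √(1.01419 + 0.00468) = 1.00939.
True dip = arctan(1.00939) = 45.3°, dipping toward W (azimuth ≈ 274°).

45.3°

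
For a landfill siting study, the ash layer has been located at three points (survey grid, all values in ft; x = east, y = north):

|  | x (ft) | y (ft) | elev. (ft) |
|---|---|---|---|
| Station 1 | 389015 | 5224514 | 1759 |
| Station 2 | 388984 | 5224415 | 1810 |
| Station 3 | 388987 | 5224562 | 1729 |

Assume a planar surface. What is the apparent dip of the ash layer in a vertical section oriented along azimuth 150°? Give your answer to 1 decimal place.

Let the plane be z = a·x + b·y + c.
Station 2−Station 1: −31a − 99b = 51;  Station 3−Station 1: −28a + 48b = −30.
Solving gives a = 0.12254, b = −0.55352.
Unit vector along 150° is (sin 150°, cos 150°) = (0.5000, -0.8660).
Slope in that direction = a·(0.5000) + b·(-0.8660) = 0.54063.
Apparent dip = arctan|0.54063| = 28.4° (true dip is 29.5°, so apparent ≤ true as expected).

28.4°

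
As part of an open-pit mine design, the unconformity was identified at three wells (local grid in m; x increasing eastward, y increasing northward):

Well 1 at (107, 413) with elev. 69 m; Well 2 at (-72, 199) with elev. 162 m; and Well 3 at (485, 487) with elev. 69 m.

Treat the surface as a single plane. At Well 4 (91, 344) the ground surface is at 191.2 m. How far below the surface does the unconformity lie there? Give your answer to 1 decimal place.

88.0 m

Let the plane be z = a·x + b·y + c.
Well 2−Well 1: −179a − 214b = 93;  Well 3−Well 1: 378a + 74b = 0.
Solving gives a = 0.10174, b = −0.51968.
Then c = 69 − a·107 − b·413 = 272.74.
At (91, 344): z_contact = 9.26 − 178.77 + 272.74 = 103.23 m.
Depth below ground = 191.2 − 103.23 = 88.0 m.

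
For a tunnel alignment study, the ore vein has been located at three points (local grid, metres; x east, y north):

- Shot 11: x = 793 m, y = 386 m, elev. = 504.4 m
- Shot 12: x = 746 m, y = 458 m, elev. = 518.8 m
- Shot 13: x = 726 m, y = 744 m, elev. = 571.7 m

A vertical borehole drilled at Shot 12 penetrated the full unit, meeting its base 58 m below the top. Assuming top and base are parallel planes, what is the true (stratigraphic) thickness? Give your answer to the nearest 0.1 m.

57.0 m

Two edge vectors: Shot 11→Shot 12 = (-47, 72, 14.4), Shot 11→Shot 13 = (-67, 358, 67.3).
Normal n = (Shot 11→Shot 12) × (Shot 11→Shot 13) = (-309.6, 2198.3, -12002).
So ∂z/∂x = −n_x/n_z = −0.02580 and ∂z/∂y = −n_y/n_z = 0.18316.
|∇z| = √(a²+b²) = 0.18497, so dip δ = arctan(0.18497) = 10.48°.
True thickness = vertical thickness × cos δ = 58 × cos 10.48° = 57.0 m.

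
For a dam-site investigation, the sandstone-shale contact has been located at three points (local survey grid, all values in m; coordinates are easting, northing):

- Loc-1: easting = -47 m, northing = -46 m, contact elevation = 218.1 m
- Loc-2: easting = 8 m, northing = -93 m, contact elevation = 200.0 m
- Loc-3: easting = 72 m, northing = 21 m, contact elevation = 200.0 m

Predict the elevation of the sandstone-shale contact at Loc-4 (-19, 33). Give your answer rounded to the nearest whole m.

222 m

Two edge vectors: Loc-1→Loc-2 = (55, -47, -18.1), Loc-1→Loc-3 = (119, 67, -18.1).
Normal n = (Loc-1→Loc-2) × (Loc-1→Loc-3) = (2063.4, -1158.4, 9278).
So ∂z/∂easting = −n_x/n_z = −0.22240 and ∂z/∂northing = −n_y/n_z = 0.12485.
Intercept c from Loc-1: 218.1 − 10.45 + 5.74 = 213.39.
At (-19, 33): z = 4.2 + 4.1 + 213.39 = 221.7 m.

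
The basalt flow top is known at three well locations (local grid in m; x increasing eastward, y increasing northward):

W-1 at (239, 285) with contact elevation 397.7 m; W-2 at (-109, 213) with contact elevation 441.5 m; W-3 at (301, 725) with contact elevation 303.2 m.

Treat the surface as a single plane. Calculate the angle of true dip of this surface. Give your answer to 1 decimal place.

Let the plane be z = a·x + b·y + c.
W-2−W-1: −348a − 72b = 43.8;  W-3−W-1: 62a + 440b = −94.5.
Solving gives a = −0.08387, b = −0.20295.
Gradient magnitude |∇z| = √(a² + b²) = √(0.00703 + 0.04119) = 0.21960.
True dip = arctan(0.21960) = 12.4°, dipping toward NNE (azimuth ≈ 022°).

12.4°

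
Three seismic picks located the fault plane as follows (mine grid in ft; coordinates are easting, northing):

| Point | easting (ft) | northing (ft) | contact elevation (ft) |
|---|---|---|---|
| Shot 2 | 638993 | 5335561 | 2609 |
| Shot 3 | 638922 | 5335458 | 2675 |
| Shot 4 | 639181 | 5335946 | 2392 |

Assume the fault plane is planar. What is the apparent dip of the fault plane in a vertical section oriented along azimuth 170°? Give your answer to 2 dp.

16.90°

Two edge vectors: Shot 2→Shot 3 = (-71, -103, 66), Shot 2→Shot 4 = (188, 385, -217).
Normal n = (Shot 2→Shot 3) × (Shot 2→Shot 4) = (-3059, -2999, -7971).
So ∂z/∂easting = −n_x/n_z = −0.38377 and ∂z/∂northing = −n_y/n_z = −0.37624.
Unit vector along 170° is (sin 170°, cos 170°) = (0.1736, -0.9848).
Slope in that direction = a·(0.1736) + b·(-0.9848) = 0.30388.
Apparent dip = arctan|0.30388| = 16.90° (true dip is 28.3°, so apparent ≤ true as expected).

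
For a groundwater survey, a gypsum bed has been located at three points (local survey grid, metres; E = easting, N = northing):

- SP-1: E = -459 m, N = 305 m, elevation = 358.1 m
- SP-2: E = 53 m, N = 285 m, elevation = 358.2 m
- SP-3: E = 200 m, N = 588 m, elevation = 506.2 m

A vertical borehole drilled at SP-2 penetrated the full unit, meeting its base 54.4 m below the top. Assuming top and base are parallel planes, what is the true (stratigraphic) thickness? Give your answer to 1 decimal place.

Let the plane be z = a·E + b·N + c.
SP-2−SP-1: 512a − 20b = 0.1;  SP-3−SP-1: 659a + 283b = 148.1.
Solving gives a = 0.01892, b = 0.47927.
|∇z| = √(a²+b²) = 0.47964, so dip δ = arctan(0.47964) = 25.62°.
True thickness = vertical thickness × cos δ = 54.4 × cos 25.62° = 49.0 m.

49.0 m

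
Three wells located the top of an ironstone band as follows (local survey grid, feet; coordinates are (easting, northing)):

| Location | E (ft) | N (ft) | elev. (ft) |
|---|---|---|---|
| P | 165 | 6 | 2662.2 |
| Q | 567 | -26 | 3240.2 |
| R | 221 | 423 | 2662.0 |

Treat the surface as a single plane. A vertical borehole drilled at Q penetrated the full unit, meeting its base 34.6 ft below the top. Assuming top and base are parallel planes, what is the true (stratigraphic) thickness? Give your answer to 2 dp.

Two edge vectors: P→Q = (402, -32, 578), P→R = (56, 417, -0.2).
Normal n = (P→Q) × (P→R) = (-241019.6, 32448.4, 169426).
So ∂z/∂E = −n_x/n_z = 1.42257 and ∂z/∂N = −n_y/n_z = −0.19152.
|∇z| = √(a²+b²) = 1.43540, so dip δ = arctan(1.43540) = 55.14°.
True thickness = vertical thickness × cos δ = 34.6 × cos 55.14° = 19.78 ft.

19.78 ft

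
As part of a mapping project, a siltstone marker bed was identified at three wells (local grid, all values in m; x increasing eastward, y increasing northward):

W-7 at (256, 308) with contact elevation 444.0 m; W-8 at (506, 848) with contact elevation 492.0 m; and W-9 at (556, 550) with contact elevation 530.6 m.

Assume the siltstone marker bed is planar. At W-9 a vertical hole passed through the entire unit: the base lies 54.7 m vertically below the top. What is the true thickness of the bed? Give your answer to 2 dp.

Two edge vectors: W-7→W-8 = (250, 540, 48), W-7→W-9 = (300, 242, 86.6).
Normal n = (W-7→W-8) × (W-7→W-9) = (35148, -7250, -101500).
So ∂z/∂x = −n_x/n_z = 0.34629 and ∂z/∂y = −n_y/n_z = −0.07143.
|∇z| = √(a²+b²) = 0.35358, so dip δ = arctan(0.35358) = 19.47°.
True thickness = vertical thickness × cos δ = 54.7 × cos 19.47° = 51.57 m.

51.57 m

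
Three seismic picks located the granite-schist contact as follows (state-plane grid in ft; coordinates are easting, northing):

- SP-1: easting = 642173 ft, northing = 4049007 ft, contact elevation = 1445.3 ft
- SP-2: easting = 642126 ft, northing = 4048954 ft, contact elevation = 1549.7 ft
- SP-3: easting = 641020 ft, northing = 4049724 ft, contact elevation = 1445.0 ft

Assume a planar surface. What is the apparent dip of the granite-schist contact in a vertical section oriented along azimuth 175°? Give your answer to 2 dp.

50.10°

Two edge vectors: SP-1→SP-2 = (-47, -53, 104.4), SP-1→SP-3 = (-1153, 717, -0.3).
Normal n = (SP-1→SP-2) × (SP-1→SP-3) = (-74838.9, -120387.3, -94808).
So ∂z/∂easting = −n_x/n_z = −0.78937 and ∂z/∂northing = −n_y/n_z = −1.26980.
Unit vector along 175° is (sin 175°, cos 175°) = (0.0872, -0.9962).
Slope in that direction = a·(0.0872) + b·(-0.9962) = 1.19617.
Apparent dip = arctan|1.19617| = 50.10° (true dip is 56.2°, so apparent ≤ true as expected).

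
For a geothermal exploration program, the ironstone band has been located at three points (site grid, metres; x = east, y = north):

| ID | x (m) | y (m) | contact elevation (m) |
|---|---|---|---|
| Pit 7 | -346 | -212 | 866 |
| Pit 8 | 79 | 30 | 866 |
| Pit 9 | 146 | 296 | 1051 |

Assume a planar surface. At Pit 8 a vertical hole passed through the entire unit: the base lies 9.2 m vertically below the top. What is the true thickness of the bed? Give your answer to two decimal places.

Two edge vectors: Pit 7→Pit 8 = (425, 242, 0), Pit 7→Pit 9 = (492, 508, 185).
Normal n = (Pit 7→Pit 8) × (Pit 7→Pit 9) = (44770, -78625, 96836).
So ∂z/∂x = −n_x/n_z = −0.46233 and ∂z/∂y = −n_y/n_z = 0.81194.
|∇z| = √(a²+b²) = 0.93434, so dip δ = arctan(0.93434) = 43.06°.
True thickness = vertical thickness × cos δ = 9.2 × cos 43.06° = 6.72 m.

6.72 m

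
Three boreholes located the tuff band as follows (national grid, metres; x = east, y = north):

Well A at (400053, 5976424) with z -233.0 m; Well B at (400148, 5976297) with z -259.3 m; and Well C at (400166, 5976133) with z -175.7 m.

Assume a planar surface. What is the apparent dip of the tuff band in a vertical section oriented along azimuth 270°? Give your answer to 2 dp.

48.32°

Let the plane be z = a·x + b·y + c.
Well B−Well A: 95a − 127b = −26.3;  Well C−Well A: 113a − 291b = 57.3.
Solving gives a = −1.12309, b = −0.63302.
Unit vector along 270° is (sin 270°, cos 270°) = (-1.0000, -0.0000).
Slope in that direction = a·(-1.0000) + b·(-0.0000) = 1.12309.
Apparent dip = arctan|1.12309| = 48.32° (true dip is 52.2°, so apparent ≤ true as expected).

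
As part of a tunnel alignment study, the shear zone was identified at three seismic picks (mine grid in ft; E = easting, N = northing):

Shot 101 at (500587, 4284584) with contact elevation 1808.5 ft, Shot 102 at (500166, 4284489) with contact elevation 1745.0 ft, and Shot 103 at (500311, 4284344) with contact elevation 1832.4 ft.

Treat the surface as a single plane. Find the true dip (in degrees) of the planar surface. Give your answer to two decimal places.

23.59°

Let the plane be z = a·E + b·N + c.
Shot 102−Shot 101: −421a − 95b = −63.5;  Shot 103−Shot 101: −276a − 240b = 23.9.
Solving gives a = 0.23404, b = −0.36872.
Gradient magnitude |∇z| = √(a² + b²) = √(0.05477 + 0.13596) = 0.43673.
True dip = arctan(0.43673) = 23.59°, dipping toward NNW (azimuth ≈ 328°).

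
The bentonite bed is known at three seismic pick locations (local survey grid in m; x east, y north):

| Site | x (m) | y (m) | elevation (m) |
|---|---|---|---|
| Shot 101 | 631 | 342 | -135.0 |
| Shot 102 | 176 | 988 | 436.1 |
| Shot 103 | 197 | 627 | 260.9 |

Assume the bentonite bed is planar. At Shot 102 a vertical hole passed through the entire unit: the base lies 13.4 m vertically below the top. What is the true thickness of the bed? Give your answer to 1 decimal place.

10.7 m

Two edge vectors: Shot 101→Shot 102 = (-455, 646, 571.1), Shot 101→Shot 103 = (-434, 285, 395.9).
Normal n = (Shot 101→Shot 102) × (Shot 101→Shot 103) = (92987.9, -67722.9, 150689).
So ∂z/∂x = −n_x/n_z = −0.61708 and ∂z/∂y = −n_y/n_z = 0.44942.
|∇z| = √(a²+b²) = 0.76340, so dip δ = arctan(0.76340) = 37.36°.
True thickness = vertical thickness × cos δ = 13.4 × cos 37.36° = 10.7 m.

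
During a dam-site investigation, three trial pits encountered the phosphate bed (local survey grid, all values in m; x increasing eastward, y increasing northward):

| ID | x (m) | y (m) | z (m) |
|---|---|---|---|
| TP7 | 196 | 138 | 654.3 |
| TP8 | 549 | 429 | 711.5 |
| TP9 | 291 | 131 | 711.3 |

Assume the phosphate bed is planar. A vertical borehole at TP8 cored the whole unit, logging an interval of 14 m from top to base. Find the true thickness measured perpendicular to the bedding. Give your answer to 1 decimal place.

11.2 m

Let the plane be z = a·x + b·y + c.
TP8−TP7: 353a + 291b = 57.2;  TP9−TP7: 95a − 7b = 57.
Solving gives a = 0.56407, b = −0.48768.
|∇z| = √(a²+b²) = 0.74566, so dip δ = arctan(0.74566) = 36.71°.
True thickness = vertical thickness × cos δ = 14 × cos 36.71° = 11.2 m.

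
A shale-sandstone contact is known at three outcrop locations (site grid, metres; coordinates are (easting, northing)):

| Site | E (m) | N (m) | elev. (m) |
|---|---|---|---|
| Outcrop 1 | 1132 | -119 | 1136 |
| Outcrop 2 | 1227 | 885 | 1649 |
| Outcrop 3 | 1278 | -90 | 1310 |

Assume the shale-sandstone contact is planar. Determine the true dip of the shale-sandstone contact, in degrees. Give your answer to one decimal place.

Two edge vectors: Outcrop 1→Outcrop 2 = (95, 1004, 513), Outcrop 1→Outcrop 3 = (146, 29, 174).
Normal n = (Outcrop 1→Outcrop 2) × (Outcrop 1→Outcrop 3) = (159819, 58368, -143829).
So ∂z/∂E = −n_x/n_z = 1.11117 and ∂z/∂N = −n_y/n_z = 0.40582.
Gradient magnitude |∇z| = √(a² + b²) = √(1.23471 + 0.16469) = 1.18296.
True dip = arctan(1.18296) = 49.8°, dipping toward WSW (azimuth ≈ 250°).

49.8°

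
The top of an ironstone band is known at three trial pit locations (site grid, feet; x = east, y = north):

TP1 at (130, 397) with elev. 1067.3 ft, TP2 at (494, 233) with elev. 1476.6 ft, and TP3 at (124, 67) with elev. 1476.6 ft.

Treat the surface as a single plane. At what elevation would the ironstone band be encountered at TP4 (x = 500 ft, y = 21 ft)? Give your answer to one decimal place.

1745.1 ft

Two edge vectors: TP1→TP2 = (364, -164, 409.3), TP1→TP3 = (-6, -330, 409.3).
Normal n = (TP1→TP2) × (TP1→TP3) = (67943.8, -151441, -121104).
So ∂z/∂x = −n_x/n_z = 0.56104 and ∂z/∂y = −n_y/n_z = −1.25050.
Intercept c from TP1: 1067.3 − 72.93 + 496.45 = 1490.82.
At (500, 21): z = 280.5 − 26.3 + 1490.82 = 1745.1 ft.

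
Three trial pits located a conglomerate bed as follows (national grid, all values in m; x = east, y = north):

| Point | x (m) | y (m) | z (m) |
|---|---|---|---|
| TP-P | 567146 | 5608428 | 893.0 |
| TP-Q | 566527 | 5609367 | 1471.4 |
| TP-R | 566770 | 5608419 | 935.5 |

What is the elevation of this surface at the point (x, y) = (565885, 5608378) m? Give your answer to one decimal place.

1025.0 m

Let the plane be z = a·x + b·y + c.
TP-Q−TP-P: −619a + 939b = 578.4;  TP-R−TP-P: −376a − 9b = 42.5.
Solving gives a = −0.125791125, b = 0.533051431.
Then c = 893 − a·567146 − b·5608428 = −2917345.64.
At (565885, 5608378): z = −71183.3 + 2989553.9 − 2917345.64 = 1025.0 m.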